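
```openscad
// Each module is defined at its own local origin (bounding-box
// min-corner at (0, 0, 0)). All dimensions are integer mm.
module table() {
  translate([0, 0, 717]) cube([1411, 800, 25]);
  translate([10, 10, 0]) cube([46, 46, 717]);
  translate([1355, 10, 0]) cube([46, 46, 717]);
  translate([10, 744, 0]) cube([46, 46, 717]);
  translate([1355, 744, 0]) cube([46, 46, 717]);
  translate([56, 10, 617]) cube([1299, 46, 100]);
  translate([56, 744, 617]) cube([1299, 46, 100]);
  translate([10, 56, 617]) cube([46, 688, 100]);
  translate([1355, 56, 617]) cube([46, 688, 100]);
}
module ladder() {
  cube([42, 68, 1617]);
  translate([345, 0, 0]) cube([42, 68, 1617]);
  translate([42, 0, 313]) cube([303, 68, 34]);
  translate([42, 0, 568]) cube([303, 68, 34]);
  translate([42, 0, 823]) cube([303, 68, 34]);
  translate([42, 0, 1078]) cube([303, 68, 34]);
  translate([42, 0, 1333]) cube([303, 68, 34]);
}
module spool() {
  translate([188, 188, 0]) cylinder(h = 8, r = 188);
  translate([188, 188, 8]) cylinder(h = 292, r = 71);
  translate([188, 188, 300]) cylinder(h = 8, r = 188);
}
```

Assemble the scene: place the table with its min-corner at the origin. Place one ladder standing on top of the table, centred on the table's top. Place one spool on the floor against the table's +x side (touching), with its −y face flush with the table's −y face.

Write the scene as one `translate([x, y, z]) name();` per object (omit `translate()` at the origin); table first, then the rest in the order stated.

table();
translate([512, 366, 742]) ladder();
translate([1411, 0, 0]) spool();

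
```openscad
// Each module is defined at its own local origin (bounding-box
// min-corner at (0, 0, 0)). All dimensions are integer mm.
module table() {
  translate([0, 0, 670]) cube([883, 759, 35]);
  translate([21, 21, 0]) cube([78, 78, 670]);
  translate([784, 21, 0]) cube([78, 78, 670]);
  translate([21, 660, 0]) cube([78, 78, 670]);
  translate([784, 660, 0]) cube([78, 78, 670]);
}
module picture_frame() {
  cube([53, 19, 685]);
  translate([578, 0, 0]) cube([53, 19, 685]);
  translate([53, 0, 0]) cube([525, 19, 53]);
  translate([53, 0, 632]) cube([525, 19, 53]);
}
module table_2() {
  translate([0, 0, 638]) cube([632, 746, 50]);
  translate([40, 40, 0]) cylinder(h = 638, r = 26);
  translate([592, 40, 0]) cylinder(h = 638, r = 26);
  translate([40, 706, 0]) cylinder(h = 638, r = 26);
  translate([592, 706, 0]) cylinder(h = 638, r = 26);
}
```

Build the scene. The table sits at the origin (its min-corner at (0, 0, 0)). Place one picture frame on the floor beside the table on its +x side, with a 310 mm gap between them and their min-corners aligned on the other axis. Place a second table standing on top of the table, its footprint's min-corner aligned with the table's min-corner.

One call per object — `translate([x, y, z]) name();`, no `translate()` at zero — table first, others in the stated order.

table();
translate([1193, 0, 0]) picture_frame();
translate([0, 0, 705]) table_2();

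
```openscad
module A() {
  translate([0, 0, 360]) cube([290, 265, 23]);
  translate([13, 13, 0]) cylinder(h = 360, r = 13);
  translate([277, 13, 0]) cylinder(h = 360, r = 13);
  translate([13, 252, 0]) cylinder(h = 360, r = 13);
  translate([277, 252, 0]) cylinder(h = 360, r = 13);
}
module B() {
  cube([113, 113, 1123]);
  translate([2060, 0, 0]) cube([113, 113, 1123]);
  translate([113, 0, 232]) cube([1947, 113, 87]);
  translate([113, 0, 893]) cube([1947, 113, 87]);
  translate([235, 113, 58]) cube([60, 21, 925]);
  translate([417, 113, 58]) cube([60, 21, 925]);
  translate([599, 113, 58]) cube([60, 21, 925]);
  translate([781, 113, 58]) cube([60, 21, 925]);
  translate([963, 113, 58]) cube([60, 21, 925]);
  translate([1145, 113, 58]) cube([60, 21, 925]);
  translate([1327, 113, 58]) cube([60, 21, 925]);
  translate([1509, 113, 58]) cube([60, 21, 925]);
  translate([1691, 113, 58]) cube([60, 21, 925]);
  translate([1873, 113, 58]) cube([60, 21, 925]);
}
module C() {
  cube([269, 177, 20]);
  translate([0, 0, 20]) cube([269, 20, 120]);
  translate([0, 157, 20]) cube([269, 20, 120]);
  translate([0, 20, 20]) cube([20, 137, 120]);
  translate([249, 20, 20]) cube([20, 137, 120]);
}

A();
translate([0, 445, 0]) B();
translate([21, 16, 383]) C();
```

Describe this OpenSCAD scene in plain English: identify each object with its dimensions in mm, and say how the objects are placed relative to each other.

A is a simple wooden stool: a rectangular seat 290 mm (x) by 265 mm (y), 23 mm thick, top face at z = 383 mm, on four round legs, each 26 mm in diameter. The legs rest on z = 0, each leg's axis is inset half a diameter from the nearest pair of seat edges (so the leg's bounding box is flush with the corner).

B is a fence section. Two 113×113 mm posts, 1123 mm tall, stand on the floor with a clear span of 1947 mm between their inner faces. Two horizontal rails of 113×87 mm section span the gap between the posts with their undersides at z = 232 mm and z = 893 mm, flush with the posts' −y face. 10 pickets, each 60 mm wide, 21 mm thick and 925 mm tall, are fixed to the +y face of the rails with their bottoms at z = 58 mm, evenly spaced across the span with equal gaps (rounded down to the nearest mm) at the −x end and between each pair — any rounding remainder accumulates at the +x end.

C is an open storage box with external size 269×177×140 mm and wall thickness 20 mm (the base is also 20 mm thick). The base covers the whole footprint; the four walls stand on the base, with the y-facing walls full-width and the x-facing walls fitting between their inner faces.

The fence section is on the floor beside the stool on its +y side. The open box is on top of the stool.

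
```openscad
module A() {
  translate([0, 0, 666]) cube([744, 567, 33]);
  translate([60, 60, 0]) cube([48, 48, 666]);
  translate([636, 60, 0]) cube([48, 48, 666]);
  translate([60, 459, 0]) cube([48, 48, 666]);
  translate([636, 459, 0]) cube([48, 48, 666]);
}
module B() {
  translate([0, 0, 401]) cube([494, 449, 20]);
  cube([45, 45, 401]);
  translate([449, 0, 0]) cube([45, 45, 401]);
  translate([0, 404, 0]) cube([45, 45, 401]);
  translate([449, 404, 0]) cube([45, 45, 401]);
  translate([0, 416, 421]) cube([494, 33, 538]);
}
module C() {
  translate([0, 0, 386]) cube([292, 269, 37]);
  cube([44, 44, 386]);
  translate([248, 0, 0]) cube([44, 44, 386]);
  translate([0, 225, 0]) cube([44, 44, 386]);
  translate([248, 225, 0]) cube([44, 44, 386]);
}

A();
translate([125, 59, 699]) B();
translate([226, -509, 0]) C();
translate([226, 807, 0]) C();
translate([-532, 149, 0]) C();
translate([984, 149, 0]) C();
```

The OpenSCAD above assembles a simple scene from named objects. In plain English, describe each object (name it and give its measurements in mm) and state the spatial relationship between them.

A is a rectangular dining table. The top is 744×567×33 mm with its upper surface at z = 699 mm. It stands on four 48×48 mm square legs, each inset 60 mm from the nearest pair of top edges, running from the floor to the underside of the top.

B is a chair. The seat is a 494×449×20 mm slab with its top at z = 421 mm, on four 45×45 mm corner legs (flush with the seat edges, standing on z = 0). A flat backrest 33 mm thick, 538 mm tall, spans the full seat width and rises from the seat top along its +y edge, rear face flush with the rear of the seat.

C is a simple wooden stool: a rectangular seat 292 mm (x) by 269 mm (y), 37 mm thick, top face at z = 423 mm, on four square legs, each 44×44 mm in cross-section. The legs rest on z = 0, each flush with a corner of the seat.

The chair is on top of the table, centred. Four stools sit around the table at the −y, +y, −x, +x sides.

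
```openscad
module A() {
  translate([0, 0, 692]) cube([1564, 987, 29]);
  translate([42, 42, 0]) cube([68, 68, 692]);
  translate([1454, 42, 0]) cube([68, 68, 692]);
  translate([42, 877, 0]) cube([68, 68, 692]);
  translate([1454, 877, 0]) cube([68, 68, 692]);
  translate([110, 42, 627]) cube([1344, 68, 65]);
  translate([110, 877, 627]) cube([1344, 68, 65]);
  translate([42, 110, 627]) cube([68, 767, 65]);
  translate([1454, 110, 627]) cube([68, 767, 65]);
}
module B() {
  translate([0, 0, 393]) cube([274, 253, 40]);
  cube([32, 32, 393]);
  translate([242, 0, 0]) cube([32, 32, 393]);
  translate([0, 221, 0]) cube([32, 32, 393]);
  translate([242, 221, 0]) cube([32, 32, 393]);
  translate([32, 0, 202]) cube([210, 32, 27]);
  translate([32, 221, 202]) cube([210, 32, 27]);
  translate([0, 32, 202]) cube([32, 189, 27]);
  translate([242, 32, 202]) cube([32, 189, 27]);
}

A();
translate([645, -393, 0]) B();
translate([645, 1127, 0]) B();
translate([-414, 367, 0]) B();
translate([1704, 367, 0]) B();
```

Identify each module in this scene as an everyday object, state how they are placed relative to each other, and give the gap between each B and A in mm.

A is a table. B is a stool. Four stools sit around the table at the −y, +y, −x, +x sides. The gap between each stool and the table is 140 mm.

Each stool's nearest face is 140 mm from the table's bounding box.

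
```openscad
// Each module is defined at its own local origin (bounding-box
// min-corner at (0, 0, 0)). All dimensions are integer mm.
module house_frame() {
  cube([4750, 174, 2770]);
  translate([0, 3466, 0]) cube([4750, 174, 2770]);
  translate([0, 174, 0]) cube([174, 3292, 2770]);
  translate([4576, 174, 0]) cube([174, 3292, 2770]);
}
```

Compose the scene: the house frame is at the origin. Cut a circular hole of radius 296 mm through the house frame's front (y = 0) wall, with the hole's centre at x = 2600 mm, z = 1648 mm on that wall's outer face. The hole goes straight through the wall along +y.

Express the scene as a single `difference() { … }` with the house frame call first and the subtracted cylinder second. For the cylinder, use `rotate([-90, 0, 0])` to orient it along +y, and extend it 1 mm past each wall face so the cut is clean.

difference() {
  house_frame();
  translate([2600, -1, 1648]) rotate([-90, 0, 0]) cylinder(h = 176, r = 296);
}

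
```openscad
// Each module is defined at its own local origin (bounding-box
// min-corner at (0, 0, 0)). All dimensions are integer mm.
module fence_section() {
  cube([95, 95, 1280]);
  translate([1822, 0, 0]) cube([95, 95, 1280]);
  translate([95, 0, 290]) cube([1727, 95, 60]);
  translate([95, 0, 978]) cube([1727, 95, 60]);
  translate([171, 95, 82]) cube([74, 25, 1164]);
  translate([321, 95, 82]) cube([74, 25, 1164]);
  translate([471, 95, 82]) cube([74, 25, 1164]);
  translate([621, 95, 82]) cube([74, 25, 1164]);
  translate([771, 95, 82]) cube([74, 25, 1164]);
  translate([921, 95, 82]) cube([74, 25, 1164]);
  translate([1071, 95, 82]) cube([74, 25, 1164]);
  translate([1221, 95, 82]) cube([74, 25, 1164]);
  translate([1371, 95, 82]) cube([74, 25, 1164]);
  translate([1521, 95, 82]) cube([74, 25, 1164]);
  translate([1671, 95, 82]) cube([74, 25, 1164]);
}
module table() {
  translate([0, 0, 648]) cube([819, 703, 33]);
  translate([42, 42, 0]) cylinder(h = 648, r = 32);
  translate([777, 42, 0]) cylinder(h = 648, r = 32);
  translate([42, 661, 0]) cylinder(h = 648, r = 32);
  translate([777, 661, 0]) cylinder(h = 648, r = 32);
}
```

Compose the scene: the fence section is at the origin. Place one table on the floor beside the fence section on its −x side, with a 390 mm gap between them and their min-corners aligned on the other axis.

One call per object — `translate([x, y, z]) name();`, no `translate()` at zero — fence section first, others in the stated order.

fence_section();
translate([-1209, 0, 0]) table();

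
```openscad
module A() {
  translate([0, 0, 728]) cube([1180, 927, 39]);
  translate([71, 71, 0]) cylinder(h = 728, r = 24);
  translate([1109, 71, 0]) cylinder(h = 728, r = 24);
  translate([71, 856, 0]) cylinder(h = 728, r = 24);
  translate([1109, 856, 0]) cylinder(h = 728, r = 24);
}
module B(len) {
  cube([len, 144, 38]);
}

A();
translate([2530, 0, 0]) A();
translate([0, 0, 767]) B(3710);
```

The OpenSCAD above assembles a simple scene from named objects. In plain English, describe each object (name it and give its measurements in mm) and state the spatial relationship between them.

A is a table with a 1180×927 mm rectangular top, 39 mm thick, top surface at z = 767 mm, supported by four round legs of 48 mm diameter, each leg's bounding box inset 47 mm from the nearest pair of top edges, running from the floor.

B is a rectangular beam 3710 mm long (x), 144 mm deep (y), 38 mm thick (z).

The beam spans the tops of two tables placed 1350 mm apart, resting at z = 767 mm.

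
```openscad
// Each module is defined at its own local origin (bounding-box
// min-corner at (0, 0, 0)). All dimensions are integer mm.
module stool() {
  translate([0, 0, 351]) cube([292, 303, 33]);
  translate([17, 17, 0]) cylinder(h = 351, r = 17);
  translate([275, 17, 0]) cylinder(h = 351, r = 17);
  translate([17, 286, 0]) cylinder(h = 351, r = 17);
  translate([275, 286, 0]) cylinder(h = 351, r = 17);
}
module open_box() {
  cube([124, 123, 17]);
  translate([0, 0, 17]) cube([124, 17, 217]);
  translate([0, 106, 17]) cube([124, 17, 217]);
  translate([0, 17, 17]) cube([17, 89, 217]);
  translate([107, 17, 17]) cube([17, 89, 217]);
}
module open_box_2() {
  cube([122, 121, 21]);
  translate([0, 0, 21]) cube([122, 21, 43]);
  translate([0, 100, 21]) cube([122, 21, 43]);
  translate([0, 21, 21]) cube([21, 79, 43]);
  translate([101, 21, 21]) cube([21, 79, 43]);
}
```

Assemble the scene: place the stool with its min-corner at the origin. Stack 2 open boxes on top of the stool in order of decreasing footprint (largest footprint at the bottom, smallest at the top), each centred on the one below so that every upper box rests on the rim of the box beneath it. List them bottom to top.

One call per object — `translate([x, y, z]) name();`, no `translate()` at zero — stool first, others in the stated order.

stool();
translate([84, 90, 384]) open_box();
translate([85, 91, 618]) open_box_2();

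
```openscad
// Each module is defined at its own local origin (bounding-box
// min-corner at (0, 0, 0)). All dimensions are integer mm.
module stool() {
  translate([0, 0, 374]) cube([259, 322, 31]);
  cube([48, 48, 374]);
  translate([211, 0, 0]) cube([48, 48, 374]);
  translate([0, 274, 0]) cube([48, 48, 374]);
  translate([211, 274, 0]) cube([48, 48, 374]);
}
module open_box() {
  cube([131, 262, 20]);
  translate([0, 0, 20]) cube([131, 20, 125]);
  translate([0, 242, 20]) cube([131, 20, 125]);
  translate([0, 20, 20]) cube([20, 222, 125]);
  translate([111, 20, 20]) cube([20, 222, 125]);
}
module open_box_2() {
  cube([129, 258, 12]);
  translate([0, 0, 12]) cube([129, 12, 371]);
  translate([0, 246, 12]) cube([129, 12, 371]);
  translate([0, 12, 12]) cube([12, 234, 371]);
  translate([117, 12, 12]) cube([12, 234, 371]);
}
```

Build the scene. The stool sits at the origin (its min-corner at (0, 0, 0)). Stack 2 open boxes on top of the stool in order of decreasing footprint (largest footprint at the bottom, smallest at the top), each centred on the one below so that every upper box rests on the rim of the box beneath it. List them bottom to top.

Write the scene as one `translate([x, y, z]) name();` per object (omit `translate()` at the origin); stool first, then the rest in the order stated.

stool();
translate([64, 30, 405]) open_box();
translate([65, 32, 550]) open_box_2();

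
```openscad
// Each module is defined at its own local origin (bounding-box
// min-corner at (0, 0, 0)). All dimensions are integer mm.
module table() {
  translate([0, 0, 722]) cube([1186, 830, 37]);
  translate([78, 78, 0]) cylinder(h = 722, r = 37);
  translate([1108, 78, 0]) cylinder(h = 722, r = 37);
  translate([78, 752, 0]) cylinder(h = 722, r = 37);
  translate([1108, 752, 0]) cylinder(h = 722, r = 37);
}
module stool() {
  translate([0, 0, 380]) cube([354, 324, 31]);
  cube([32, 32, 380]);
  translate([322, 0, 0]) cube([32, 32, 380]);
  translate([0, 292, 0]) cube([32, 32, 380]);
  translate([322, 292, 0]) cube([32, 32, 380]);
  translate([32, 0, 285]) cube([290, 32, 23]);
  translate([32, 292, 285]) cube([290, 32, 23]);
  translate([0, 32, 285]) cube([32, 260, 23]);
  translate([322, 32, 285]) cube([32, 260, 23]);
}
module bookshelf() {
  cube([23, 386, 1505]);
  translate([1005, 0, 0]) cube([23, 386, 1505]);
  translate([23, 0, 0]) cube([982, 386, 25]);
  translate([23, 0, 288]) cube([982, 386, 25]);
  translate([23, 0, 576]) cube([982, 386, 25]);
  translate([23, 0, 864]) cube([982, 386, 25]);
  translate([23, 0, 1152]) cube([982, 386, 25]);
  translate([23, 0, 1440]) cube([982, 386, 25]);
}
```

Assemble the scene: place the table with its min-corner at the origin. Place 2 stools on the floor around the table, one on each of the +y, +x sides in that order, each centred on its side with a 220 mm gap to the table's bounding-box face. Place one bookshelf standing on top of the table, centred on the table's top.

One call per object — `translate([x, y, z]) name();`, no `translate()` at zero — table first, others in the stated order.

table();
translate([416, 1050, 0]) stool();
translate([1406, 253, 0]) stool();
translate([79, 222, 759]) bookshelf();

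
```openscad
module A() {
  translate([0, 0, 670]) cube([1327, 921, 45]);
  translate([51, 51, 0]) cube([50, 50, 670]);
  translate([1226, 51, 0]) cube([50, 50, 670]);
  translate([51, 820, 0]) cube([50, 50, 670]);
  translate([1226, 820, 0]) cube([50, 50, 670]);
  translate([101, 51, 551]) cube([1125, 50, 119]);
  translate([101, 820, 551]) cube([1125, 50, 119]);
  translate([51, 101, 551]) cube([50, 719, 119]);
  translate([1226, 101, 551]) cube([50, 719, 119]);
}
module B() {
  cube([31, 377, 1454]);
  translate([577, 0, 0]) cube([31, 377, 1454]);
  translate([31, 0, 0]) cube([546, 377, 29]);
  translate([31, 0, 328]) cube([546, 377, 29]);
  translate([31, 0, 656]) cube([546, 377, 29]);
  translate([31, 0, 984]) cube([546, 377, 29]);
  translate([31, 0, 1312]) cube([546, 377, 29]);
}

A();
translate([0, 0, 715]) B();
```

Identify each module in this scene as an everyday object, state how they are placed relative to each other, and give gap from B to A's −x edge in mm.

A is a table. B is a bookshelf. The bookshelf is on top of the table. The gap from the bookshelf to the table's −x edge is 0 mm.

The bookshelf's min-x is at 0; the table's min-x is 0; gap = 0 mm.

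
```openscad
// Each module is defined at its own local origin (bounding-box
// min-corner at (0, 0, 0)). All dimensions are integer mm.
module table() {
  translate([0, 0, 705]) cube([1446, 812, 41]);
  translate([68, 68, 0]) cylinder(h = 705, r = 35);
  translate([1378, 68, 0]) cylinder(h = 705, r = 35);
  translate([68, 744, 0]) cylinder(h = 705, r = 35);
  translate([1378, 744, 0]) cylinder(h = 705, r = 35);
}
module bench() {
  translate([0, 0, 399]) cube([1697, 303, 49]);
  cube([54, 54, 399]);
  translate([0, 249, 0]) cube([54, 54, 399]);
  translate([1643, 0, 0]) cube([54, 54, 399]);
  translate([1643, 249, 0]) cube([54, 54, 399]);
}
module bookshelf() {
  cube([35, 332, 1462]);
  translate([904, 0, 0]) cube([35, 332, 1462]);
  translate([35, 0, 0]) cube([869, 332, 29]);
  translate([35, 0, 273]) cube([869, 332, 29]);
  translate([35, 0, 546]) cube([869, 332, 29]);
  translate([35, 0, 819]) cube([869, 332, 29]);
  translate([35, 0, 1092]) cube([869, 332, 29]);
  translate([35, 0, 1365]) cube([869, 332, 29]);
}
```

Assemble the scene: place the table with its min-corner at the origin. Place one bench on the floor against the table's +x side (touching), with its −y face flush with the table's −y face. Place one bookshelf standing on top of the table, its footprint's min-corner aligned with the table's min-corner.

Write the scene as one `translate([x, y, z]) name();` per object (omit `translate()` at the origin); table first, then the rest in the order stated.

table();
translate([1446, 0, 0]) bench();
translate([0, 0, 746]) bookshelf();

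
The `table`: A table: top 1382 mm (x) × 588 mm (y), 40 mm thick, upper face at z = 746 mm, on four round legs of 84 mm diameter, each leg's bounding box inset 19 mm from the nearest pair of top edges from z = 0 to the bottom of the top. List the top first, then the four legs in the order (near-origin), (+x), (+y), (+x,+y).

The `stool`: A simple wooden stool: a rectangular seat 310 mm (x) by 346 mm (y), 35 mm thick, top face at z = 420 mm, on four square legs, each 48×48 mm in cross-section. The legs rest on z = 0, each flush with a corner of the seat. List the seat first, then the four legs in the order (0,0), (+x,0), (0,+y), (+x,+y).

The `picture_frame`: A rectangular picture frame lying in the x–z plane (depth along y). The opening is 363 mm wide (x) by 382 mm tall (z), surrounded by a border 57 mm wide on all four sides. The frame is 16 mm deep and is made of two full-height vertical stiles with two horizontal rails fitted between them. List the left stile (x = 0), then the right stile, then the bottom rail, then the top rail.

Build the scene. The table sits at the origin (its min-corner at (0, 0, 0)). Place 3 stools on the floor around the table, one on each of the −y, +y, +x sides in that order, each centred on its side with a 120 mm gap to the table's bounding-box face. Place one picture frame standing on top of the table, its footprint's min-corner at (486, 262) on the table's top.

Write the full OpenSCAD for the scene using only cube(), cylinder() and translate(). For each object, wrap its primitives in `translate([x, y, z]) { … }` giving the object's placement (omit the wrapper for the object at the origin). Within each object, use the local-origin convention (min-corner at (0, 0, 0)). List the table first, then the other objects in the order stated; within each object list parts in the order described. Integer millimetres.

translate([0, 0, 706]) cube([1382, 588, 40]);
translate([61, 61, 0]) cylinder(h = 706, r = 42);
translate([1321, 61, 0]) cylinder(h = 706, r = 42);
translate([61, 527, 0]) cylinder(h = 706, r = 42);
translate([1321, 527, 0]) cylinder(h = 706, r = 42);
translate([536, -466, 0]) {
  translate([0, 0, 385]) cube([310, 346, 35]);
  cube([48, 48, 385]);
  translate([262, 0, 0]) cube([48, 48, 385]);
  translate([0, 298, 0]) cube([48, 48, 385]);
  translate([262, 298, 0]) cube([48, 48, 385]);
}
translate([536, 708, 0]) {
  translate([0, 0, 385]) cube([310, 346, 35]);
  cube([48, 48, 385]);
  translate([262, 0, 0]) cube([48, 48, 385]);
  translate([0, 298, 0]) cube([48, 48, 385]);
  translate([262, 298, 0]) cube([48, 48, 385]);
}
translate([1502, 121, 0]) {
  translate([0, 0, 385]) cube([310, 346, 35]);
  cube([48, 48, 385]);
  translate([262, 0, 0]) cube([48, 48, 385]);
  translate([0, 298, 0]) cube([48, 48, 385]);
  translate([262, 298, 0]) cube([48, 48, 385]);
}
translate([486, 262, 746]) {
  cube([57, 16, 496]);
  translate([420, 0, 0]) cube([57, 16, 496]);
  translate([57, 0, 0]) cube([363, 16, 57]);
  translate([57, 0, 439]) cube([363, 16, 57]);
}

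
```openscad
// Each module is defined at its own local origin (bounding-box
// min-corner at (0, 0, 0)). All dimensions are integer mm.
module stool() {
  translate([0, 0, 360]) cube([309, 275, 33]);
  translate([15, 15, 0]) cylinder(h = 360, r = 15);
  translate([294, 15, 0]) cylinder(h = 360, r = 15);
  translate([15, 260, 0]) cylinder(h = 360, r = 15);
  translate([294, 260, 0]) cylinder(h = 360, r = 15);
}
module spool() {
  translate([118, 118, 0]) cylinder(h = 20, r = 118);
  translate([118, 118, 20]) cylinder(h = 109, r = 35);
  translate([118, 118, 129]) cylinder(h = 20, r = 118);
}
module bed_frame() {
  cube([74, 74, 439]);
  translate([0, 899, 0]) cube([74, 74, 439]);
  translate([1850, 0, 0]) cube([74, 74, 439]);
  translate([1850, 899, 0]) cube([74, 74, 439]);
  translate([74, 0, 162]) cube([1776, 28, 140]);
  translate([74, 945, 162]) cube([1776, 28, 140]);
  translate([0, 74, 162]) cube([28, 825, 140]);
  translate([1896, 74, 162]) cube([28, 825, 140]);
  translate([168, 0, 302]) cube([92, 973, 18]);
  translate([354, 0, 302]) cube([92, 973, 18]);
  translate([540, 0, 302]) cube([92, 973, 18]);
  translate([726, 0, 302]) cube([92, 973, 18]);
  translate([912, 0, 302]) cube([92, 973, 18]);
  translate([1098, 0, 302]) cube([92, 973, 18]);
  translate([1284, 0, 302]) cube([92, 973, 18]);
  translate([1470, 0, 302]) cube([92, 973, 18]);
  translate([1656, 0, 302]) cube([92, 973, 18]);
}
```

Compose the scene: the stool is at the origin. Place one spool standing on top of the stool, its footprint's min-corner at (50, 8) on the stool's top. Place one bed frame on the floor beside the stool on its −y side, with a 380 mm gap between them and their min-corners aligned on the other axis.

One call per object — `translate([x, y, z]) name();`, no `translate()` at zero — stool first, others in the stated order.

stool();
translate([50, 8, 393]) spool();
translate([0, -1353, 0]) bed_frame();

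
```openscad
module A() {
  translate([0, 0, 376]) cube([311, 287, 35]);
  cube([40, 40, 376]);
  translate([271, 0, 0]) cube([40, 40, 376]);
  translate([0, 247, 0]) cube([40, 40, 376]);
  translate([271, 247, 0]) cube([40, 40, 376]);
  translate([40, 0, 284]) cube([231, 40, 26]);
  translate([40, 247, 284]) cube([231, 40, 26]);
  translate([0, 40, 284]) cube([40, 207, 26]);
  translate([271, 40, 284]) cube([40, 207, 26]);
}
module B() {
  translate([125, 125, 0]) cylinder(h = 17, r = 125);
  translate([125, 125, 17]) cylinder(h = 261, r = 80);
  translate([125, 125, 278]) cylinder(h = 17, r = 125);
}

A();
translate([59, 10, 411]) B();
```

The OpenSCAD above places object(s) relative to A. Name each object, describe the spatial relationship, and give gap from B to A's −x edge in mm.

The spool's min-x is at 59; the stool's min-x is 0; gap = 59 mm.

A is a stool. B is a spool. The spool is on top of the stool. The gap from the spool to the stool's −x edge is 59 mm.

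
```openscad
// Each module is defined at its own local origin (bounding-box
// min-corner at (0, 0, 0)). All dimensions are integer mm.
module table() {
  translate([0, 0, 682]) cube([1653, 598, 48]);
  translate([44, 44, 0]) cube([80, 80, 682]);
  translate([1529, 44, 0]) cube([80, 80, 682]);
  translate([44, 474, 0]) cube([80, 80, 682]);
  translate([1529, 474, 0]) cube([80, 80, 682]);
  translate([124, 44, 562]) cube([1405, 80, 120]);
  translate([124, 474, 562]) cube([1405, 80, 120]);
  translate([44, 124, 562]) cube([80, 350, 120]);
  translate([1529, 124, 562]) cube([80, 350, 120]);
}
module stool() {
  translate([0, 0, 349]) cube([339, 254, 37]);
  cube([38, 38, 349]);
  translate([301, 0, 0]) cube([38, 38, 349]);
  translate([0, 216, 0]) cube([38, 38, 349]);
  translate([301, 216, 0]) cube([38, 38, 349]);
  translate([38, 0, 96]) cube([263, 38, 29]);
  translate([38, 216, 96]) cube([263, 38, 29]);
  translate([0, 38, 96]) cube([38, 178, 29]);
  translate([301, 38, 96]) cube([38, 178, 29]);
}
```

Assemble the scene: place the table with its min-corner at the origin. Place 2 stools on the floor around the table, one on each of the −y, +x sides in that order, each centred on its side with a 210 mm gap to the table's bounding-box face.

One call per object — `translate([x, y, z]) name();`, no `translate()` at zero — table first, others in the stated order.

table();
translate([657, -464, 0]) stool();
translate([1863, 172, 0]) stool();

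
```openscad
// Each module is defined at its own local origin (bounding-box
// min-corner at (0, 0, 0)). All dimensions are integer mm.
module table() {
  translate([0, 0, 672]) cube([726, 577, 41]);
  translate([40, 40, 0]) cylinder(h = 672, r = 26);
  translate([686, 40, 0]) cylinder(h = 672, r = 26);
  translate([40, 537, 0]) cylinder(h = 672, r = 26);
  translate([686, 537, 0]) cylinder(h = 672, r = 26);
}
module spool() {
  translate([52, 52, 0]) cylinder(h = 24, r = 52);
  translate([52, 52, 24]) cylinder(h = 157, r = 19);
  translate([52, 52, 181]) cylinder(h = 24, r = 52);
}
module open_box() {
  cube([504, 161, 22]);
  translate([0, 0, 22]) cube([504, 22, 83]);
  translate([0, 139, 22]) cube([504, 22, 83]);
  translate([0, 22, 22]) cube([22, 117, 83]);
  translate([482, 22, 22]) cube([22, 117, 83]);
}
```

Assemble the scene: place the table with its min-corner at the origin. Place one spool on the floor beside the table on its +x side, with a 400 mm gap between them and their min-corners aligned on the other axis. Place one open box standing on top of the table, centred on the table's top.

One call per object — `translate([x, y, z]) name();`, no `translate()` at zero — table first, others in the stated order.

table();
translate([1126, 0, 0]) spool();
translate([111, 208, 713]) open_box();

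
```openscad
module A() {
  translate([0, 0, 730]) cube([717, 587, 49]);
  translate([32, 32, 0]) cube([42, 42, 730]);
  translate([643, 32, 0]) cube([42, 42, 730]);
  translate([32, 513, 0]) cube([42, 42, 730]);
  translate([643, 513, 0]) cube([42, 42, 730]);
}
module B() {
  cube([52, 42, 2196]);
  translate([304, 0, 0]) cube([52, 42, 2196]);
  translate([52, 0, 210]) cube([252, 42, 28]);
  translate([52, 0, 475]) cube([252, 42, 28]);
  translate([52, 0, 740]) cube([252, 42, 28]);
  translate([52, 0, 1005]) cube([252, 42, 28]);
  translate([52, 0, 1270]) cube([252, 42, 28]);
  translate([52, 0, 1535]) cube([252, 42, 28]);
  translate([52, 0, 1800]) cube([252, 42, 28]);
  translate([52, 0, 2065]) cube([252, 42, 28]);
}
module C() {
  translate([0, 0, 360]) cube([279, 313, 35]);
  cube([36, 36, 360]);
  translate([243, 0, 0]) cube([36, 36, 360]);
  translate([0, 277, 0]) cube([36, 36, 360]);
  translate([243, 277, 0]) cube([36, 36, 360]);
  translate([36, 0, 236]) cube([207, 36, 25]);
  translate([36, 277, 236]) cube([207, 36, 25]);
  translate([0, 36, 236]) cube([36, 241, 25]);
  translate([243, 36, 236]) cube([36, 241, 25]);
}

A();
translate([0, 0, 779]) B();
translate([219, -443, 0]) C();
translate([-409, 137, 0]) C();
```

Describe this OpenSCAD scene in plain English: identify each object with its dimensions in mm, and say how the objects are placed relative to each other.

A is a rectangular dining table. The top is 717×587×49 mm with its upper surface at z = 779 mm. It stands on four 42×42 mm square legs, each inset 32 mm from the nearest pair of top edges, running from the floor to the underside of the top.

B is a wooden ladder with two side rails of 52×42 mm section and 2196 mm height, set 356 mm apart overall. Between them run 8 rectangular rungs (42 mm deep, 28 mm thick), front faces flush with the rails' −y face. The bottom of the first rung is 210 mm above the floor and each subsequent rung is 265 mm higher than the one below.

C is a simple wooden stool: a rectangular seat 279 mm (x) by 313 mm (y), 35 mm thick, top face at z = 395 mm, on four square legs, each 36×36 mm in cross-section. The legs rest on z = 0, each flush with a corner of the seat. Four stretchers, 36 mm wide and 25 mm tall, connect adjacent legs with their undersides at z = 236 mm, each running between the inner faces of the legs it joins and aligned with the legs' outer faces on the other axis.

The ladder is on top of the table. Two stools sit around the table at the −y, −x sides.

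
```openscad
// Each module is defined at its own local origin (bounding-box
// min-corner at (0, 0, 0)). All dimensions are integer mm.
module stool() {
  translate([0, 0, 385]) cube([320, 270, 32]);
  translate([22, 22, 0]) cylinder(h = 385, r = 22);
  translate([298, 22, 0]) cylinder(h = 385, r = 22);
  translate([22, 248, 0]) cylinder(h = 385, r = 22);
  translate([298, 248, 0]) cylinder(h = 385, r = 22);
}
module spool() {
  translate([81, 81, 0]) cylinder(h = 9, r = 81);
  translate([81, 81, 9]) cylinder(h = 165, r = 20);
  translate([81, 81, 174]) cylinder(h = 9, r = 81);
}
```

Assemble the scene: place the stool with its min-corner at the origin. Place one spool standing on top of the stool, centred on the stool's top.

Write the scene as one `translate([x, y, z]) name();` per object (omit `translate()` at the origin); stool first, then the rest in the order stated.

stool();
translate([79, 54, 417]) spool();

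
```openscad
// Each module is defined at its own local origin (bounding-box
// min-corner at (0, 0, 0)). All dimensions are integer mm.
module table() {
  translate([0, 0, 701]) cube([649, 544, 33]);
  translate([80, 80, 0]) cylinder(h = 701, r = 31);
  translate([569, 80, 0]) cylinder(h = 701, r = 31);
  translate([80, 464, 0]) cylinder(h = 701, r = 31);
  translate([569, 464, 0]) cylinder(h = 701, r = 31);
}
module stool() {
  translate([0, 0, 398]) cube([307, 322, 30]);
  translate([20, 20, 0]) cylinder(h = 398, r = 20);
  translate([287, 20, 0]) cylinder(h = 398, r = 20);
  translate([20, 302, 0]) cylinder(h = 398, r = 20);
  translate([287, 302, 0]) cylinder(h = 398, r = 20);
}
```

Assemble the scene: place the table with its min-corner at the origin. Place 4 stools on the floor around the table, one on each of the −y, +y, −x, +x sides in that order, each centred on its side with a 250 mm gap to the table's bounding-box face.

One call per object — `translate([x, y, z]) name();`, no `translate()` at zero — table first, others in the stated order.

table();
translate([171, -572, 0]) stool();
translate([171, 794, 0]) stool();
translate([-557, 111, 0]) stool();
translate([899, 111, 0]) stool();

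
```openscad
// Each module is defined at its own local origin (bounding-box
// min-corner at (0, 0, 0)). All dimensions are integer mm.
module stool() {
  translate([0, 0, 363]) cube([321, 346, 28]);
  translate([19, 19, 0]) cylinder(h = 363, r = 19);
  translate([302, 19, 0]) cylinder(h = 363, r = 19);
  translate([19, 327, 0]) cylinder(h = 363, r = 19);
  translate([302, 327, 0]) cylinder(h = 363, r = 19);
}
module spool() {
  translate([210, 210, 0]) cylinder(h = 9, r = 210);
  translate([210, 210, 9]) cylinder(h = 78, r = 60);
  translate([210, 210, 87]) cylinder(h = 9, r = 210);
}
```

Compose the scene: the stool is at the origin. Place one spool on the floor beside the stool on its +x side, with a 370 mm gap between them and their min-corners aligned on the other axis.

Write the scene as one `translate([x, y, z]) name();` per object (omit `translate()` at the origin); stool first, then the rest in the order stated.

stool();
translate([691, 0, 0]) spool();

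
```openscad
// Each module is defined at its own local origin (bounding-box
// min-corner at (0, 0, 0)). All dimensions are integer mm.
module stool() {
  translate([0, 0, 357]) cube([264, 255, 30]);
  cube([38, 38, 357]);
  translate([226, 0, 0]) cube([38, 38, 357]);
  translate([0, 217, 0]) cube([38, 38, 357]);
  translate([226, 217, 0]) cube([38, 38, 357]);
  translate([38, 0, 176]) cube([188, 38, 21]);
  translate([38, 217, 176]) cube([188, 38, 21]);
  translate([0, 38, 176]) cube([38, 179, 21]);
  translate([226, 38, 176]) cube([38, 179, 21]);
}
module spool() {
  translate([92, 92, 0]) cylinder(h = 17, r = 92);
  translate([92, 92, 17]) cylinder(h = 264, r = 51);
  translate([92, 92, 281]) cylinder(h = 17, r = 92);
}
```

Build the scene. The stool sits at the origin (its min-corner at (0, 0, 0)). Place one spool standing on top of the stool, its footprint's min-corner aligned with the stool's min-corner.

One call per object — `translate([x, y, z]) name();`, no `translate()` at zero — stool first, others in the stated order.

stool();
translate([0, 0, 387]) spool();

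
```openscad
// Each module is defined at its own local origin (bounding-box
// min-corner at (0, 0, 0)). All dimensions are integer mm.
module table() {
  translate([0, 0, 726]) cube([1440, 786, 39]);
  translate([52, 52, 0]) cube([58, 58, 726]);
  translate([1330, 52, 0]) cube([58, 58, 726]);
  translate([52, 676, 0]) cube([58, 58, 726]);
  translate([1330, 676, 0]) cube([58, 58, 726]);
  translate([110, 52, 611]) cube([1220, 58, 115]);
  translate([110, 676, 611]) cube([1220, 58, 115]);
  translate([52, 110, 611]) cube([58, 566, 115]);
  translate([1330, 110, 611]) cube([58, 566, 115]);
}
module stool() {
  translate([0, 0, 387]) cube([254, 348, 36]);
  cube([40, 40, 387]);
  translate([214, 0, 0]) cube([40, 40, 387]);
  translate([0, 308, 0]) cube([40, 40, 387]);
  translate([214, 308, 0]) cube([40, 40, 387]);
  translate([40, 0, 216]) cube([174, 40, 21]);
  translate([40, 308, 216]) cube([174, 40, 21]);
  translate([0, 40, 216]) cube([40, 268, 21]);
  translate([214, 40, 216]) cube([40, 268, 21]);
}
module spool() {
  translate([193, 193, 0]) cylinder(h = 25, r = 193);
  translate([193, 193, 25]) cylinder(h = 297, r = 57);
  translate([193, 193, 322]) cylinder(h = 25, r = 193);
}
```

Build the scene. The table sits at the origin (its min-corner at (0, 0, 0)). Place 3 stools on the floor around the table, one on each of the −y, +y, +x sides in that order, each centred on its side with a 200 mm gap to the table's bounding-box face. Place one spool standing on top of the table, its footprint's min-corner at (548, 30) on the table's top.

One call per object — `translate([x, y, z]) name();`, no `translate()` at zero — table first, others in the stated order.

table();
translate([593, -548, 0]) stool();
translate([593, 986, 0]) stool();
translate([1640, 219, 0]) stool();
translate([548, 30, 765]) spool();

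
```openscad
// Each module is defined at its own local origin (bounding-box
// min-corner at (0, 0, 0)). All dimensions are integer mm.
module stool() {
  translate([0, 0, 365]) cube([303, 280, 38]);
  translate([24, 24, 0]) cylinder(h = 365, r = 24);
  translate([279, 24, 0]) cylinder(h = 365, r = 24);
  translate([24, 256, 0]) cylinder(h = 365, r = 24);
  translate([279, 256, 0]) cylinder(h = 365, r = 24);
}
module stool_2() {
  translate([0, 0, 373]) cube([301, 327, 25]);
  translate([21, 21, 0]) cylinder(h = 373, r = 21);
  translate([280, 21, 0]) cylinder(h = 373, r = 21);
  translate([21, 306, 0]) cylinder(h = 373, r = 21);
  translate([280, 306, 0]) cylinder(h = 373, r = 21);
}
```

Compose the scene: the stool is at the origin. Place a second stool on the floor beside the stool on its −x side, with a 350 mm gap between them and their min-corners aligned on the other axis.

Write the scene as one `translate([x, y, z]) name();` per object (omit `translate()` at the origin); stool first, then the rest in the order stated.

stool();
translate([-651, 0, 0]) stool_2();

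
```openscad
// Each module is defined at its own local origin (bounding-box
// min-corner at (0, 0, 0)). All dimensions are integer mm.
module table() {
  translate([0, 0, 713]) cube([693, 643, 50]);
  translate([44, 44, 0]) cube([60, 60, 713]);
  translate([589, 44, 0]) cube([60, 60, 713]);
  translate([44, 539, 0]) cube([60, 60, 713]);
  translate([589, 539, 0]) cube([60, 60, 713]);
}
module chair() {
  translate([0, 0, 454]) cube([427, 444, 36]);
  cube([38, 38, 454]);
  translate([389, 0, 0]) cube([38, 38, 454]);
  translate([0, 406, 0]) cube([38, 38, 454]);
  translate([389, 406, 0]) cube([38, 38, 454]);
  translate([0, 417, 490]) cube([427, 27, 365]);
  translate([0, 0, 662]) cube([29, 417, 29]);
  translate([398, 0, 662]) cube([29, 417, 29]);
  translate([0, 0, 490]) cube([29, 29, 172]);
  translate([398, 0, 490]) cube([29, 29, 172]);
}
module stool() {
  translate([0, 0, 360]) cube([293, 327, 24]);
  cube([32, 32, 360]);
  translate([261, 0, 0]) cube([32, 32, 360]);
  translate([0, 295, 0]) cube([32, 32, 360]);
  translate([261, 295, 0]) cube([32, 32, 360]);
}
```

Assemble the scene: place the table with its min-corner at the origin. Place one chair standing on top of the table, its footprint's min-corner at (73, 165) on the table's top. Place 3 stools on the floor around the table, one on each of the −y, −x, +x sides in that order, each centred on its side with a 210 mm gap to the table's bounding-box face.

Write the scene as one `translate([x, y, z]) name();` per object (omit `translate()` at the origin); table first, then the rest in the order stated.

table();
translate([73, 165, 763]) chair();
translate([200, -537, 0]) stool();
translate([-503, 158, 0]) stool();
translate([903, 158, 0]) stool();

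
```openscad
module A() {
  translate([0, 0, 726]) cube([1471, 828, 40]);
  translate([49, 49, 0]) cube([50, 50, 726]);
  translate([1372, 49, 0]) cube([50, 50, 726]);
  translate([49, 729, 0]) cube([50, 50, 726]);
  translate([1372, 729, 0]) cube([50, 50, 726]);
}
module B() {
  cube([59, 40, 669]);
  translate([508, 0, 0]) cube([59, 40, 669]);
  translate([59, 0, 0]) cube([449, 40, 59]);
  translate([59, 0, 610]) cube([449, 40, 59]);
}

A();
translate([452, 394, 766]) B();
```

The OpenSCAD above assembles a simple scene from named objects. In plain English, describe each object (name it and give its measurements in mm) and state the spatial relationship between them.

A is a rectangular dining table. The top is 1471×828×40 mm with its upper surface at z = 766 mm. It stands on four 50×50 mm square legs, each inset 49 mm from the nearest pair of top edges, running from the floor to the underside of the top.

B is a picture frame with a 449×551 mm rectangular opening (x by z) and a uniform 59 mm border on every side. Frame depth is 40 mm along y. It is built from two vertical stiles running the full outside height and two horizontal rails spanning the gap between the stiles.

The picture frame is on top of the table, centred.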